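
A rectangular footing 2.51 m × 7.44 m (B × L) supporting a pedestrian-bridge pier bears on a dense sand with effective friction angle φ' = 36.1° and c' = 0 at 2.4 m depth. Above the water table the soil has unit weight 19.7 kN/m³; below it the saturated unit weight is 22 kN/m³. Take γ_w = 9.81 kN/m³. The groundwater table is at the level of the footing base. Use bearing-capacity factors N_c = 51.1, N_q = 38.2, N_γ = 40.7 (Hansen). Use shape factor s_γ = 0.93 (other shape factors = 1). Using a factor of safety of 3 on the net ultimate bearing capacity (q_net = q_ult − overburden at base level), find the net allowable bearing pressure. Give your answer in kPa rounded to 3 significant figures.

q_all(net) ≈ 779 kPa

q = γ·D_f = 19.7 × 2.4 = 47.28 kPa.
For the ½γBN_γ term take γ' = 22 − 9.81 = 12.19 kN/m³ (soil below base is submerged).
q·N_q = 47.28 × 38.2 = 1806.1 kPa
0.5·γ·B·N_γ·s_γ = 0.5 × 12.19 × 2.51 × 40.7 × 0.93 = 579.06 kPa
q_ult = 1806.1 + 579.06 = 2385.2 kPa.
q_net = 2385.2 − 47.28 = 2337.9 kPa.
q_all(net) = 2337.9 / 3 = 779.29 kPa.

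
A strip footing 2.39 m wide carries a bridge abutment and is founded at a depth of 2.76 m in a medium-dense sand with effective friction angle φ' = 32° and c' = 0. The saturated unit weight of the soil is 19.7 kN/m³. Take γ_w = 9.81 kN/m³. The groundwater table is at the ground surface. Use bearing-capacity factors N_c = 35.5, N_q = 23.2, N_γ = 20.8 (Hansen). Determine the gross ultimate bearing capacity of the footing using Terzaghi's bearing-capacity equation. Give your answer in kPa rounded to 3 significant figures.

Water table at ground surface, so effective unit weight γ' = 19.7 − 9.81 = 9.89 kN/m³ is used throughout; overburden q = 9.89 × 2.76 = 27.296 kPa; the same γ' applies in the ½γBN_γ term.
Surcharge term q·N_q = 27.296 × 23.2 = 633.28 kPa; self-weight term 0.5·γ·B·N_γ = 0.5 × 9.89 × 2.39 × 20.8 = 245.83 kPa.
q_ult = 633.28 + 245.83 = 879.1 kPa.

q_ult ≈ 879 kPa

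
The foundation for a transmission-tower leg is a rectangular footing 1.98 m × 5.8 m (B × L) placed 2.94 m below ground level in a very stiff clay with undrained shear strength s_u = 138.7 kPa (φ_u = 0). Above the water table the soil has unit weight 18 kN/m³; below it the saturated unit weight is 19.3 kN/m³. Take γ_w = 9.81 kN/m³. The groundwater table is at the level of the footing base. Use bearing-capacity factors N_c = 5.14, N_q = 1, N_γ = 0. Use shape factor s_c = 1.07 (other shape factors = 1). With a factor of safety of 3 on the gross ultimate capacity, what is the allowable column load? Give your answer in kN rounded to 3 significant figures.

P_all ≈ 3120 kN

q = γ·D_f = 18 × 2.94 = 52.92 kPa.
c·N_c·s_c = 138.7 × 5.14 × 1.07 = 762.82 kPa
q·N_q = 52.92 × 1 = 52.92 kPa
q_ult = 762.82 + 52.92 = 815.74 kPa.
Gross allowable pressure q_all = 815.74 / 3 = 271.91 kPa.
Footing area = 11.484 m², so allowable column load = 271.91 × 11.484 = 3122.7 kN.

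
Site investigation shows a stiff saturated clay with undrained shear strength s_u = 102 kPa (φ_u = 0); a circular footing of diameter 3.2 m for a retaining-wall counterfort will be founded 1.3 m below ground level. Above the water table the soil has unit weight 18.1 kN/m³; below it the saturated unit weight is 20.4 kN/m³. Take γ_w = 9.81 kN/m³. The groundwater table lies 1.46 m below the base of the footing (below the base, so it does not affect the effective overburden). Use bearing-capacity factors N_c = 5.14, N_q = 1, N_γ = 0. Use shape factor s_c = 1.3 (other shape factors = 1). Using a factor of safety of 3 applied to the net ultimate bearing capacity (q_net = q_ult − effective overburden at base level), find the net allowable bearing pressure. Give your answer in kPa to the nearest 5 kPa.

q = γ·D_f = 18.1 × 1.3 = 23.53 kPa.
c·N_c·s_c = 102 × 5.14 × 1.3 = 681.56 kPa
q·N_q = 23.53 × 1 = 23.53 kPa
q_ult = 681.56 + 23.53 = 705.09 kPa.
Net ultimate: q_net = 705.09 − 23.53 = 681.56 kPa.
q_all(net) = 681.56 / 3 = 227.19 kPa.

q_all(net) ≈ 225 kPa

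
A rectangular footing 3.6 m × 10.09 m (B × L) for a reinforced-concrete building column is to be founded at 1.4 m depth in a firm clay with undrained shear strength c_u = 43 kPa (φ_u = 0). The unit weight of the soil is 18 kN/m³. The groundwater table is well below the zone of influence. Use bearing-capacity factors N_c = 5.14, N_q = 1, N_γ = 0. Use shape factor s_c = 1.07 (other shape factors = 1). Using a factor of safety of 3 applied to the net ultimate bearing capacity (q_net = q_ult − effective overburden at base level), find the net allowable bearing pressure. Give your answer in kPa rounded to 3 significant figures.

q = γ·D_f = 18 × 1.4 = 25.2 kPa.
c·N_c·s_c = 43 × 5.14 × 1.07 = 236.49 kPa
q·N_q = 25.2 × 1 = 25.2 kPa
q_ult = 236.49 + 25.2 = 261.69 kPa.
Net ultimate: q_net = 261.69 − 25.2 = 236.49 kPa.
q_all(net) = 236.49 / 3 = 78.83 kPa.

q_all(net) ≈ 78.8 kPa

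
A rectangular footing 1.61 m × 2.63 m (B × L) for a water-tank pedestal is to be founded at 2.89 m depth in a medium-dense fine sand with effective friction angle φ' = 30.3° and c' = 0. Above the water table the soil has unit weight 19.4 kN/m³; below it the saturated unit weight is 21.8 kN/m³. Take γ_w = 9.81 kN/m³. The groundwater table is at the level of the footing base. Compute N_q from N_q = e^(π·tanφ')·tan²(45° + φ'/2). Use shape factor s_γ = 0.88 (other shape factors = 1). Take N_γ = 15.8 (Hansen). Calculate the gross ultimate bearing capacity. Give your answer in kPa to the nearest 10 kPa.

tan30.3° = 0.5844, so N_q = e^(π×0.5844)·tan²(60.15°) = 6.27 × 3.037 = 19.04.
Effective surcharge at the founding depth q = γ·D_f = 19.4 × 2.89 = 56.066 kPa.
The water table coincides with the base, so in the self-weight term γ → γ' = 11.99 kN/m³.
q_ult = q·N_q + 0.5·γ·B·N_γ·s_γ
     = 56.066 × 19.04 + 0.5 × 11.99 × 1.61 × 15.8 × 0.88
     = 1067.5 + 134.2 = 1201.7 kPa.

q_ult ≈ 1200 kPa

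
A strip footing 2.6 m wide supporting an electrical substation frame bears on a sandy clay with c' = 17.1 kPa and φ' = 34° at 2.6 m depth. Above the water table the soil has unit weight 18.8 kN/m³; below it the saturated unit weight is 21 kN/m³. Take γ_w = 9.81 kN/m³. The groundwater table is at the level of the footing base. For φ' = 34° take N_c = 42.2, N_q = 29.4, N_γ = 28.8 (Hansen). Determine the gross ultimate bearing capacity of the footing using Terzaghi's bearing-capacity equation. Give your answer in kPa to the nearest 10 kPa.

q = γ·D_f = 18.8 × 2.6 = 48.88 kPa.
For the ½γBN_γ term take γ' = 21 − 9.81 = 11.19 kN/m³ (soil below base is submerged).
c·N_c = 17.1 × 42.2 = 721.62 kPa
q·N_q = 48.88 × 29.4 = 1437.1 kPa
0.5·γ·B·N_γ = 0.5 × 11.19 × 2.6 × 28.8 = 418.95 kPa
q_ult = 721.62 + 1437.1 + 418.95 = 2577.6 kPa.

q_ult ≈ 2580 kPa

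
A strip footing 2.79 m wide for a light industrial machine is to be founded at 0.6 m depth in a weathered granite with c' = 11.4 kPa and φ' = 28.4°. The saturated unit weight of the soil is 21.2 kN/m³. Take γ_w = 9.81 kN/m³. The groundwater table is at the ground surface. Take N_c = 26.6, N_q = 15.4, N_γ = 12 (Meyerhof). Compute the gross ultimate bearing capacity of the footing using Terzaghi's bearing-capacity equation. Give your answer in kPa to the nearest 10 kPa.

Water table at ground surface, so effective unit weight γ' = 21.2 − 9.81 = 11.39 kN/m³ is used throughout; overburden q = 11.39 × 0.6 = 6.834 kPa; the same γ' applies in the ½γBN_γ term.
Cohesion term c·N_c = 11.4 × 26.6 = 303.24 kPa; surcharge term q·N_q = 6.834 × 15.4 = 105.24 kPa; self-weight term 0.5·γ·B·N_γ = 0.5 × 11.39 × 2.79 × 12 = 190.67 kPa.
q_ult = 303.24 + 105.24 + 190.67 = 599.15 kPa.

q_ult ≈ 600 kPa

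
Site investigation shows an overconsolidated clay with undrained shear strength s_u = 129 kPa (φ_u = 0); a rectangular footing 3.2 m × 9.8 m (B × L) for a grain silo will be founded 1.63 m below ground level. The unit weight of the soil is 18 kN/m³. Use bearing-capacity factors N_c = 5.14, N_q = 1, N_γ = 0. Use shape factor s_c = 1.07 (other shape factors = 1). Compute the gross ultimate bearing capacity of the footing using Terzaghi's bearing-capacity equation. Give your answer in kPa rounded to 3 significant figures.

q = γ·D_f = 18 × 1.63 = 29.34 kPa.
c·N_c·s_c = 129 × 5.14 × 1.07 = 709.47 kPa
q·N_q = 29.34 × 1 = 29.34 kPa
q_ult = 709.47 + 29.34 = 738.81 kPa.

q_ult ≈ 739 kPa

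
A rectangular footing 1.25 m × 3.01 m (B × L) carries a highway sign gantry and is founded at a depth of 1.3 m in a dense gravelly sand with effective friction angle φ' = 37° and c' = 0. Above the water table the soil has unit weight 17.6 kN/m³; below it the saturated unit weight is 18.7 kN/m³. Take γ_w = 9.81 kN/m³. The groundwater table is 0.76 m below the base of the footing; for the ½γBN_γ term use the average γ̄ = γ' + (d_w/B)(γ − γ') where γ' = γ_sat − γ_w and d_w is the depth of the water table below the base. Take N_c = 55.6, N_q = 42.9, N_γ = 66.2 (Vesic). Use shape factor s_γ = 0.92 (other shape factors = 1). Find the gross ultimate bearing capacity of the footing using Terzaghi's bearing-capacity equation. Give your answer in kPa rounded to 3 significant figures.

Effective surcharge at the founding depth q = γ·D_f = 17.6 × 1.3 = 22.88 kPa.
With d_w = 0.76 m < B, γ̄ = 8.89 + (0.76/1.25) × (17.6 − 8.89) = 14.186 kN/m³.
q_ult = q·N_q + 0.5·γ·B·N_γ·s_γ
     = 22.88 × 42.9 + 0.5 × 14.186 × 1.25 × 66.2 × 0.92
     = 981.55 + 539.98 = 1521.5 kPa.

q_ult ≈ 1520 kPa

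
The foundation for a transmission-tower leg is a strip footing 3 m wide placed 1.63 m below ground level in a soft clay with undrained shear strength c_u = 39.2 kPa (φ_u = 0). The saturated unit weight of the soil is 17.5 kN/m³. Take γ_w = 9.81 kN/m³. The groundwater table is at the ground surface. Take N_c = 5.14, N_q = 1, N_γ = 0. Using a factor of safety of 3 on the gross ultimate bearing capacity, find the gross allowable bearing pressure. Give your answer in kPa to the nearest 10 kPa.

With the water table at the surface the whole profile is submerged: γ' = 17.5 − 9.81 = 7.69 kN/m³, so q = γ'·D_f = 12.535 kPa.
q_ult = c·N_c + q·N_q
     = 39.2 × 5.14 + 12.535 × 1
     = 201.49 + 12.535 = 214.02 kPa.
q_all = 214.02 / 3 = 71.341 kPa.

q_all ≈ 70 kPa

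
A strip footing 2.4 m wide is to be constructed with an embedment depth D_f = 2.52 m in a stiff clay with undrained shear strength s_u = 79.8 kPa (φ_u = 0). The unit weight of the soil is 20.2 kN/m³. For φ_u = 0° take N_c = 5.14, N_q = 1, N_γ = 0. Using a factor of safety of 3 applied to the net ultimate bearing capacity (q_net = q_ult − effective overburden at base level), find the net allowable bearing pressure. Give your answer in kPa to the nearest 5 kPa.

q = γ·D_f = 20.2 × 2.52 = 50.904 kPa.
c·N_c = 79.8 × 5.14 = 410.17 kPa
q·N_q = 50.904 × 1 = 50.904 kPa
q_ult = 410.17 + 50.904 = 461.08 kPa.
Net ultimate: q_net = 461.08 − 50.904 = 410.17 kPa.
q_all(net) = 410.17 / 3 = 136.72 kPa.

q_all(net) ≈ 135 kPa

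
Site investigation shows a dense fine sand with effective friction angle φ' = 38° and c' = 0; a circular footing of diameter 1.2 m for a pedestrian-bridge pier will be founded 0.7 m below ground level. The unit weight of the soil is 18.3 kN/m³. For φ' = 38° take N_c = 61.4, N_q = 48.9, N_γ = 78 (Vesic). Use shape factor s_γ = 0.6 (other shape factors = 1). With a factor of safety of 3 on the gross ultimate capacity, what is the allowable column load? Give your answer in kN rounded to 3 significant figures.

Effective surcharge at the founding depth q = γ·D_f = 18.3 × 0.7 = 12.81 kPa.
q_ult = q·N_q + 0.5·γ·B·N_γ·s_γ
     = 12.81 × 48.9 + 0.5 × 18.3 × 1.2 × 78 × 0.6
     = 626.41 + 513.86 = 1140.3 kPa.
Gross allowable pressure q_all = 1140.3 / 3 = 380.09 kPa.
Footing area = 1.131 m², so allowable column load = 380.09 × 1.131 = 429.88 kN.

P_all ≈ 430 kN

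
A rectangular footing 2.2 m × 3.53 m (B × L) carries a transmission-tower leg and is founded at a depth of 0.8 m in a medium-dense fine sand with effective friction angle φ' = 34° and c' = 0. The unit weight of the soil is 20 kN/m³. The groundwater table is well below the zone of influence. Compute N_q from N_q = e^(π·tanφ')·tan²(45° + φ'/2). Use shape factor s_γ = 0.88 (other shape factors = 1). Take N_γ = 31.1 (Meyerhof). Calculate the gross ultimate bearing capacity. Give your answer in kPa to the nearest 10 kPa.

tan34° = 0.6745, so N_q = e^(π×0.6745)·tan²(62°) = 8.323 × 3.537 = 29.44.
Effective surcharge at the founding depth q = γ·D_f = 20 × 0.8 = 16 kPa.
q_ult = q·N_q + 0.5·γ·B·N_γ·s_γ
     = 16 × 29.44 + 0.5 × 20 × 2.2 × 31.1 × 0.88
     = 471.04 + 602.1 = 1073.1 kPa.

q_ult ≈ 1070 kPa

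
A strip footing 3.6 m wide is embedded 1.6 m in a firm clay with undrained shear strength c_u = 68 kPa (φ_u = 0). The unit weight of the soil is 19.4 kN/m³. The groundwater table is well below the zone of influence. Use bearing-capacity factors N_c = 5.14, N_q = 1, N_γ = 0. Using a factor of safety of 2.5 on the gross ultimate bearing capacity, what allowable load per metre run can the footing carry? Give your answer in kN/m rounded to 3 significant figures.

≈ 548 kN/m

Effective surcharge at the founding depth q = γ·D_f = 19.4 × 1.6 = 31.04 kPa.
q_ult = c·N_c + q·N_q
     = 68 × 5.14 + 31.04 × 1
     = 349.52 + 31.04 = 380.56 kPa.
Gross allowable pressure q_all = 380.56 / 2.5 = 152.22 kPa.
Allowable wall load = q_all × B = 152.22 × 3.6 = 548.01 kN per metre run.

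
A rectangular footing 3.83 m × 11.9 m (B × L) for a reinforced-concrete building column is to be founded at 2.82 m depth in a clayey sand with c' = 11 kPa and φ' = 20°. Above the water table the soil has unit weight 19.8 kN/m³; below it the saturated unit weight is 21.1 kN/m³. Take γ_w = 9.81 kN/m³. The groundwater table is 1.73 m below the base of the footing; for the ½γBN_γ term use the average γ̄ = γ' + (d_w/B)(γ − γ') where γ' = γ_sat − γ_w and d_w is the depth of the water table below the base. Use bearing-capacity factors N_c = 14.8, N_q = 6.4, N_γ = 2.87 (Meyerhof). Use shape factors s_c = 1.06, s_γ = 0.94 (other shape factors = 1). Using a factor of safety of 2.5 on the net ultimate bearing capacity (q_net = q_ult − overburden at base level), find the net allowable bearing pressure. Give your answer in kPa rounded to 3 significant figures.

q = γ·D_f = 19.8 × 2.82 = 55.836 kPa.
γ' = 11.29 kN/m³; averaging over the depth B below the base, γ̄ = γ' + (d_w/B)(γ − γ') = 15.134 kN/m³.
c·N_c·s_c = 11 × 14.8 × 1.06 = 172.57 kPa
q·N_q = 55.836 × 6.4 = 357.35 kPa
0.5·γ·B·N_γ·s_γ = 0.5 × 15.134 × 3.83 × 2.87 × 0.94 = 78.186 kPa
q_ult = 172.57 + 357.35 + 78.186 = 608.1 kPa.
q_net = 608.1 − 55.836 = 552.27 kPa.
q_all(net) = 552.27 / 2.5 = 220.91 kPa.

q_all(net) ≈ 221 kPa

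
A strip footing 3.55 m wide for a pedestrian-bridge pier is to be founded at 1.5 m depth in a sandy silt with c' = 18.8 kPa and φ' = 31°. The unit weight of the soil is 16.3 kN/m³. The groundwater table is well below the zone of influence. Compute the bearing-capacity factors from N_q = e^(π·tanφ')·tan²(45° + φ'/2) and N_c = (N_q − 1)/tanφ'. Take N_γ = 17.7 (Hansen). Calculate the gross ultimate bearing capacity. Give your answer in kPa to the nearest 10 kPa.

tan31° = 0.6009, so N_q = e^(π×0.6009)·tan²(60.5°) = 6.604 × 3.124 = 20.63.
N_c = (20.63 − 1)/tan31° = 32.67.
Effective surcharge at the founding depth q = γ·D_f = 16.3 × 1.5 = 24.45 kPa.
q_ult = c·N_c + q·N_q + 0.5·γ·B·N_γ
     = 18.8 × 32.671 + 24.45 × 20.631 + 0.5 × 16.3 × 3.55 × 17.7
     = 614.22 + 504.42 + 512.11 = 1630.7 kPa.

q_ult ≈ 1630 kPa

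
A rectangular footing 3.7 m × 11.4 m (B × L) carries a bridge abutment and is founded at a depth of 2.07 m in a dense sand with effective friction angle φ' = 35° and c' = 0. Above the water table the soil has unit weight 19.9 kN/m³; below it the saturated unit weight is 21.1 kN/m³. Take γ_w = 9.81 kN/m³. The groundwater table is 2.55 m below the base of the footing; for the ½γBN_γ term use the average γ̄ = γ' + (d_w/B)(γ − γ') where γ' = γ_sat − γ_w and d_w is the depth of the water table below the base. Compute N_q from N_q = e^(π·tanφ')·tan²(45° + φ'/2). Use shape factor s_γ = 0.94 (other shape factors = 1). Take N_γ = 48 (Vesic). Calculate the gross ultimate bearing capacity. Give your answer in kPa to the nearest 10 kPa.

q_ult ≈ 2810 kPa

tan35° = 0.7002, so N_q = e^(π×0.7002)·tan²(62.5°) = 9.023 × 3.69 = 33.3.
Effective surcharge at the founding depth q = γ·D_f = 19.9 × 2.07 = 41.193 kPa.
With d_w = 2.55 m < B, γ̄ = 11.29 + (2.55/3.7) × (19.9 − 11.29) = 17.224 kN/m³.
q_ult = q·N_q + 0.5·γ·B·N_γ·s_γ
     = 41.193 × 33.296 + 0.5 × 17.224 × 3.7 × 48 × 0.94
     = 1371.6 + 1437.7 = 2809.3 kPa.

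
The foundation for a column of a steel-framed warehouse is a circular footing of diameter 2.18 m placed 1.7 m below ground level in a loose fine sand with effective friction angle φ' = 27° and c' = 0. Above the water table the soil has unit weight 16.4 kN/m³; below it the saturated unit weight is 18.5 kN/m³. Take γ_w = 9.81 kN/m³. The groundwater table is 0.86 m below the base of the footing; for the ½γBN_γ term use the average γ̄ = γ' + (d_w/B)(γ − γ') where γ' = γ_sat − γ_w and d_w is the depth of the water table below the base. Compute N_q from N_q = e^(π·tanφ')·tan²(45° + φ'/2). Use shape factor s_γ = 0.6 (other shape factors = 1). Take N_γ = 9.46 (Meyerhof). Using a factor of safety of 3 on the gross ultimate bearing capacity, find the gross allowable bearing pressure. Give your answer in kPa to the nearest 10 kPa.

N_q = e^(π·tan27°)·tan²(58.5°) = 13.2.
Overburden at base level: q = 16.4 × 1.7 = 27.88 kPa.
The water table is 0.86 m below the base (< B = 2.18 m), so the ½γBN_γ term uses γ̄ = γ' + (d_w/B)(γ − γ') = 8.69 + (0.86/2.18)(16.4 − 8.69) = 11.732 kN/m³.
Surcharge term q·N_q = 27.88 × 13.199 = 367.99 kPa; self-weight term 0.5·γ·B·N_γ·s_γ = 0.5 × 11.732 × 2.18 × 9.46 × 0.6 = 72.581 kPa.
q_ult = 367.99 + 72.581 = 440.57 kPa.
q_all = 440.57 / 3 = 146.86 kPa.

q_all ≈ 150 kPa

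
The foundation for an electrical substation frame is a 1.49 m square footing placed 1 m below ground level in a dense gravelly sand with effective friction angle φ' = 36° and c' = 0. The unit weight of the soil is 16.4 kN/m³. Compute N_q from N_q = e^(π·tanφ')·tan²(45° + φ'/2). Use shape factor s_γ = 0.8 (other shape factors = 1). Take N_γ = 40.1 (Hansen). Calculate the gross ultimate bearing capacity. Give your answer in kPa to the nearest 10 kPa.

tan36° = 0.7265, so N_q = e^(π×0.7265)·tan²(63°) = 9.801 × 3.852 = 37.75.
q = γ·D_f = 16.4 × 1 = 16.4 kPa.
q·N_q = 16.4 × 37.752 = 619.14 kPa
0.5·γ·B·N_γ·s_γ = 0.5 × 16.4 × 1.49 × 40.1 × 0.8 = 391.95 kPa
q_ult = 619.14 + 391.95 = 1011.1 kPa.

q_ult ≈ 1010 kPa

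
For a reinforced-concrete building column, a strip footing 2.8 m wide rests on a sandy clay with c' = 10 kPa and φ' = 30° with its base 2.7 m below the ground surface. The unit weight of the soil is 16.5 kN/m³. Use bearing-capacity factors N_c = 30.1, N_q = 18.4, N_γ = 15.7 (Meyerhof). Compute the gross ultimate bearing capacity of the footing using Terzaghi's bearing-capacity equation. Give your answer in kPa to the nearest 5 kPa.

q_ult ≈ 1485 kPa

Effective surcharge at the founding depth q = γ·D_f = 16.5 × 2.7 = 44.55 kPa.
q_ult = c·N_c + q·N_q + 0.5·γ·B·N_γ
     = 10 × 30.1 + 44.55 × 18.4 + 0.5 × 16.5 × 2.8 × 15.7
     = 301 + 819.72 + 362.67 = 1483.4 kPa.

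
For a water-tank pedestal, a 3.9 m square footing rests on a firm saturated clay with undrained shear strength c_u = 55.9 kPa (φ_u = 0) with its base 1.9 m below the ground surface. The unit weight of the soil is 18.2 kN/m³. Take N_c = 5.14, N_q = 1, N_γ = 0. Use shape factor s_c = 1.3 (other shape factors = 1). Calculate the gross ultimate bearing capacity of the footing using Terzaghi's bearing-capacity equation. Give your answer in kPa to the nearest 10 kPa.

q_ult ≈ 410 kPa

q = γ·D_f = 18.2 × 1.9 = 34.58 kPa.
c·N_c·s_c = 55.9 × 5.14 × 1.3 = 373.52 kPa
q·N_q = 34.58 × 1 = 34.58 kPa
q_ult = 373.52 + 34.58 = 408.1 kPa.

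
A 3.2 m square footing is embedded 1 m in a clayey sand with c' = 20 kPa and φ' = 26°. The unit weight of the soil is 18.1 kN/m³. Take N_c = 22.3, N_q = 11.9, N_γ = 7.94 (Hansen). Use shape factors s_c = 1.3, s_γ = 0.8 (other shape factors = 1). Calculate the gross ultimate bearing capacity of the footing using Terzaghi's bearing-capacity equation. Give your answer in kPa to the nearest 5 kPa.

Overburden at base level: q = 18.1 × 1 = 18.1 kPa.
Cohesion term c·N_c·s_c = 20 × 22.3 × 1.3 = 579.8 kPa; surcharge term q·N_q = 18.1 × 11.9 = 215.39 kPa; self-weight term 0.5·γ·B·N_γ·s_γ = 0.5 × 18.1 × 3.2 × 7.94 × 0.8 = 183.95 kPa.
q_ult = 579.8 + 215.39 + 183.95 = 979.14 kPa.

q_ult ≈ 980 kPa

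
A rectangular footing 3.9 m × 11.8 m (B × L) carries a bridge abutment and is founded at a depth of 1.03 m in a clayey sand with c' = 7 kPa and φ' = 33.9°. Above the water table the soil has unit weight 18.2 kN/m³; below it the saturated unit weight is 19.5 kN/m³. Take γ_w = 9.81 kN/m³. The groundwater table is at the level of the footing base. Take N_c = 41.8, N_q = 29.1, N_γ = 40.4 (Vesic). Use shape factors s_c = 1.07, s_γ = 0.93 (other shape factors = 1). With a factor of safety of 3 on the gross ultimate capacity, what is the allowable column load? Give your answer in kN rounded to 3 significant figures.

P_all ≈ 24100 kN

Overburden at base level: q = 18.2 × 1.03 = 18.746 kPa.
Below the base the soil is submerged, so the ½γBN_γ term uses γ' = 19.5 − 9.81 = 9.69 kN/m³.
Cohesion term c·N_c·s_c = 7 × 41.8 × 1.07 = 313.08 kPa; surcharge term q·N_q = 18.746 × 29.1 = 545.51 kPa; self-weight term 0.5·γ·B·N_γ·s_γ = 0.5 × 9.69 × 3.9 × 40.4 × 0.93 = 709.94 kPa.
q_ult = 313.08 + 545.51 + 709.94 = 1568.5 kPa.
Gross allowable pressure q_all = 1568.5 / 3 = 522.84 kPa.
Footing area = 46.02 m², so allowable column load = 522.84 × 46.02 = 24061 kN.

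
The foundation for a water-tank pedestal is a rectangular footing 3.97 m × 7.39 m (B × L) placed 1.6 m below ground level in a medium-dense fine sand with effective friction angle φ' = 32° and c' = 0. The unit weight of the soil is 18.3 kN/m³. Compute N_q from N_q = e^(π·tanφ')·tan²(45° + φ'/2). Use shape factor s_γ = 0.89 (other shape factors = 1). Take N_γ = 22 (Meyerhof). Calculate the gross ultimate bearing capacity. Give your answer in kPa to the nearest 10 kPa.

q_ult ≈ 1390 kPa

tan32° = 0.6249, so N_q = e^(π×0.6249)·tan²(61°) = 7.121 × 3.255 = 23.18.
Overburden at base level: q = 18.3 × 1.6 = 29.28 kPa.
Surcharge term q·N_q = 29.28 × 23.177 = 678.62 kPa; self-weight term 0.5·γ·B·N_γ·s_γ = 0.5 × 18.3 × 3.97 × 22 × 0.89 = 711.25 kPa.
q_ult = 678.62 + 711.25 = 1389.9 kPa.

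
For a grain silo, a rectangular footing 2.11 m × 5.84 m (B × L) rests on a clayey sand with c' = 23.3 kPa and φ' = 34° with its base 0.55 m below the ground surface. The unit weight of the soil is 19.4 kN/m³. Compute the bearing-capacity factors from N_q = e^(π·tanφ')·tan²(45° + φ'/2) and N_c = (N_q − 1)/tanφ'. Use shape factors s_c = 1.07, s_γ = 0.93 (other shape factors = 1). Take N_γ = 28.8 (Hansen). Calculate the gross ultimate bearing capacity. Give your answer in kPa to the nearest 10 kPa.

q_ult ≈ 1910 kPa

tan34° = 0.6745, so N_q = e^(π×0.6745)·tan²(62°) = 8.323 × 3.537 = 29.44.
N_c = (29.44 − 1)/tan34° = 42.16.
Overburden at base level: q = 19.4 × 0.55 = 10.67 kPa.
Cohesion term c·N_c·s_c = 23.3 × 42.164 × 1.07 = 1051.2 kPa; surcharge term q·N_q = 10.67 × 29.44 = 314.12 kPa; self-weight term 0.5·γ·B·N_γ·s_γ = 0.5 × 19.4 × 2.11 × 28.8 × 0.93 = 548.19 kPa.
q_ult = 1051.2 + 314.12 + 548.19 = 1913.5 kPa.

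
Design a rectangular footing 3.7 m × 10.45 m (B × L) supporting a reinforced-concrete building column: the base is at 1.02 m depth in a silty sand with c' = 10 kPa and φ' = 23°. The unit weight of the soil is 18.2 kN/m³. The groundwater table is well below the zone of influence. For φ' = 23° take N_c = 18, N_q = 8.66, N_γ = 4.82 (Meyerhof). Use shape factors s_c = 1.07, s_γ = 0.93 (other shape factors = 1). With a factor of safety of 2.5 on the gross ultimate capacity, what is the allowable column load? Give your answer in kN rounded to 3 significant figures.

P_all ≈ 7800 kN

Effective surcharge at the founding depth q = γ·D_f = 18.2 × 1.02 = 18.564 kPa.
q_ult = c·N_c·s_c + q·N_q + 0.5·γ·B·N_γ·s_γ
     = 10 × 18 × 1.07 + 18.564 × 8.66 + 0.5 × 18.2 × 3.7 × 4.82 × 0.93
     = 192.6 + 160.76 + 150.93 = 504.29 kPa.
Gross allowable pressure q_all = 504.29 / 2.5 = 201.72 kPa.
Footing area = 38.665 m², so allowable column load = 201.72 × 38.665 = 7799.4 kN.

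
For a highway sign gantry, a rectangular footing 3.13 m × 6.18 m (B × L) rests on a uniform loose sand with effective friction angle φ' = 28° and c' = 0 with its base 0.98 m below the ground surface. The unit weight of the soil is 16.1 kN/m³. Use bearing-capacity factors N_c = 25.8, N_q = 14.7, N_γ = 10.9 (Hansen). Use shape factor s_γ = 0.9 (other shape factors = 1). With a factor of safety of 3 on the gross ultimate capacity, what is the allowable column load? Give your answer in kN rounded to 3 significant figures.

P_all ≈ 3090 kN

Overburden at base level: q = 16.1 × 0.98 = 15.778 kPa.
Surcharge term q·N_q = 15.778 × 14.7 = 231.94 kPa; self-weight term 0.5·γ·B·N_γ·s_γ = 0.5 × 16.1 × 3.13 × 10.9 × 0.9 = 247.18 kPa.
q_ult = 231.94 + 247.18 = 479.11 kPa.
Gross allowable pressure q_all = 479.11 / 3 = 159.7 kPa.
Footing area = 19.3434 m², so allowable column load = 159.7 × 19.3434 = 3089.2 kN.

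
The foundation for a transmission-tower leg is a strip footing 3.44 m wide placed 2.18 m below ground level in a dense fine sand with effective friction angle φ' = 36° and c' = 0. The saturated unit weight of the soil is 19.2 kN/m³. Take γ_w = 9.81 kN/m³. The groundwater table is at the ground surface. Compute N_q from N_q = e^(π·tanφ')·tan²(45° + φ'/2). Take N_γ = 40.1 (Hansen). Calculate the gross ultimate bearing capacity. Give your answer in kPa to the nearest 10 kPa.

tan36° = 0.7265, so N_q = e^(π×0.7265)·tan²(63°) = 9.801 × 3.852 = 37.75.
γ' = 19.2 − 9.81 = 9.39 kN/m³ (submerged throughout). q = 9.39 × 2.18 = 20.47 kPa; the same γ' applies in the ½γBN_γ term.
q·N_q = 20.47 × 37.752 = 772.8 kPa
0.5·γ·B·N_γ = 0.5 × 9.39 × 3.44 × 40.1 = 647.65 kPa
q_ult = 772.8 + 647.65 = 1420.4 kPa.

q_ult ≈ 1420 kPa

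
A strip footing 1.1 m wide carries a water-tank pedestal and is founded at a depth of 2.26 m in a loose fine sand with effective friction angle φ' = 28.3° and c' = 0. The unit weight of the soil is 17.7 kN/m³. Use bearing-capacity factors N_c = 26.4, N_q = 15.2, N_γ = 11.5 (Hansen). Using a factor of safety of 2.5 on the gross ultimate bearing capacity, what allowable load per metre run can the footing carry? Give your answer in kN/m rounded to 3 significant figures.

≈ 317 kN/m

Overburden at base level: q = 17.7 × 2.26 = 40.002 kPa.
Surcharge term q·N_q = 40.002 × 15.2 = 608.03 kPa; self-weight term 0.5·γ·B·N_γ = 0.5 × 17.7 × 1.1 × 11.5 = 111.95 kPa.
q_ult = 608.03 + 111.95 = 719.98 kPa.
Gross allowable pressure q_all = 719.98 / 2.5 = 287.99 kPa.
Allowable wall load = q_all × B = 287.99 × 1.1 = 316.79 kN per metre run.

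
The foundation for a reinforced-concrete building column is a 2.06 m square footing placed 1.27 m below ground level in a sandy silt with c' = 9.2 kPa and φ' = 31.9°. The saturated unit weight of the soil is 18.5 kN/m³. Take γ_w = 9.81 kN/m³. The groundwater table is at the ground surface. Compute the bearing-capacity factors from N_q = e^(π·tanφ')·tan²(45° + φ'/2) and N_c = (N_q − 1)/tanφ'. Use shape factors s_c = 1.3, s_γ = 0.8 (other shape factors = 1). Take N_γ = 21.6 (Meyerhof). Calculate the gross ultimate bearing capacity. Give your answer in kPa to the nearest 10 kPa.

tan31.9° = 0.6224, so N_q = e^(π×0.6224)·tan²(60.95°) = 7.067 × 3.241 = 22.91.
N_c = (22.91 − 1)/tan31.9° = 35.19.
With the water table at the surface the whole profile is submerged: γ' = 18.5 − 9.81 = 8.69 kN/m³, so q = γ'·D_f = 11.036 kPa; the same γ' applies in the ½γBN_γ term.
q_ult = c·N_c·s_c + q·N_q + 0.5·γ·B·N_γ·s_γ
     = 9.2 × 35.194 × 1.3 + 11.036 × 22.907 + 0.5 × 8.69 × 2.06 × 21.6 × 0.8
     = 420.92 + 252.8 + 154.67 = 828.39 kPa.

q_ult ≈ 830 kPa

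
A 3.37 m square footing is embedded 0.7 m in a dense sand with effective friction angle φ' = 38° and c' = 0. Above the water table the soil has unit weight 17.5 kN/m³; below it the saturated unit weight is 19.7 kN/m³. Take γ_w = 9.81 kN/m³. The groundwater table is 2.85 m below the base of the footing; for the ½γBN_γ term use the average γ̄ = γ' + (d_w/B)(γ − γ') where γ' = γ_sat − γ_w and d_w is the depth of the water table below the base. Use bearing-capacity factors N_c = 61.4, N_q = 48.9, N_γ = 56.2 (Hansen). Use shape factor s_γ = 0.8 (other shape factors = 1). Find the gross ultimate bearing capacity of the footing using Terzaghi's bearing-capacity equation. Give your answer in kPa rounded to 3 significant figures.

q_ult ≈ 1840 kPa

Effective surcharge at the founding depth q = γ·D_f = 17.5 × 0.7 = 12.25 kPa.
With d_w = 2.85 m < B, γ̄ = 9.89 + (2.85/3.37) × (17.5 − 9.89) = 16.326 kN/m³.
q_ult = q·N_q + 0.5·γ·B·N_γ·s_γ
     = 12.25 × 48.9 + 0.5 × 16.326 × 3.37 × 56.2 × 0.8
     = 599.02 + 1236.8 = 1835.8 kPa.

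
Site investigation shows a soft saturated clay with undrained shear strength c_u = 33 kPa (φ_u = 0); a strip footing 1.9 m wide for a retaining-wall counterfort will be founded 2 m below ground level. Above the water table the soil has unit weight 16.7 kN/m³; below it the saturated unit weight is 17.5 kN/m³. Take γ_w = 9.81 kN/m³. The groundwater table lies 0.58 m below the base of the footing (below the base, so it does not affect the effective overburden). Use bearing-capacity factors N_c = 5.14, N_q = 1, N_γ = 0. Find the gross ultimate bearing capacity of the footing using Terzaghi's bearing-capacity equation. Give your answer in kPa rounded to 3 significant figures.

q_ult ≈ 203 kPa

Overburden at base level: q = 16.7 × 2 = 33.4 kPa.
Cohesion term c·N_c = 33 × 5.14 = 169.62 kPa; surcharge term q·N_q = 33.4 × 1 = 33.4 kPa.
q_ult = 169.62 + 33.4 = 203.02 kPa.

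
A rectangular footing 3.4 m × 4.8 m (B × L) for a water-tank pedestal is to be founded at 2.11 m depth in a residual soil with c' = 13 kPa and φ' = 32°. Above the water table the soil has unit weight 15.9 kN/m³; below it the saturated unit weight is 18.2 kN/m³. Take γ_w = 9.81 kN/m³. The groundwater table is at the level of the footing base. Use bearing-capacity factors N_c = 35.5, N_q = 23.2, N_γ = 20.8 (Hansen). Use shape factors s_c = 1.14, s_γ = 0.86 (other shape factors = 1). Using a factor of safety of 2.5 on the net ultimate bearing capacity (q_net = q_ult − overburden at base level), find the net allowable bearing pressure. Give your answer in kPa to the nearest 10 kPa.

q = γ·D_f = 15.9 × 2.11 = 33.549 kPa.
For the ½γBN_γ term take γ' = 18.2 − 9.81 = 8.39 kN/m³ (soil below base is submerged).
c·N_c·s_c = 13 × 35.5 × 1.14 = 526.11 kPa
q·N_q = 33.549 × 23.2 = 778.34 kPa
0.5·γ·B·N_γ·s_γ = 0.5 × 8.39 × 3.4 × 20.8 × 0.86 = 255.14 kPa
q_ult = 526.11 + 778.34 + 255.14 = 1559.6 kPa.
q_net = 1559.6 − 33.549 = 1526 kPa.
q_all(net) = 1526 / 2.5 = 610.41 kPa.

q_all(net) ≈ 610 kPa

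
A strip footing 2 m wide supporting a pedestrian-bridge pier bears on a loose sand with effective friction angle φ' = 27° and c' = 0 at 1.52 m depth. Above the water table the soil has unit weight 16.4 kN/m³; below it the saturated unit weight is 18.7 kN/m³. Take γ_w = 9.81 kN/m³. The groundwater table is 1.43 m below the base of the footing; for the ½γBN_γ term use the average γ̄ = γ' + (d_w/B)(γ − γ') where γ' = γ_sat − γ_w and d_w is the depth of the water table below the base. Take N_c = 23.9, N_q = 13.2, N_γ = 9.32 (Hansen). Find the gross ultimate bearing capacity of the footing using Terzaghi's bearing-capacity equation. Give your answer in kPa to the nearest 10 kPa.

q = γ·D_f = 16.4 × 1.52 = 24.928 kPa.
γ' = 8.89 kN/m³; averaging over the depth B below the base, γ̄ = γ' + (d_w/B)(γ − γ') = 14.26 kN/m³.
q·N_q = 24.928 × 13.2 = 329.05 kPa
0.5·γ·B·N_γ = 0.5 × 14.26 × 2 × 9.32 = 132.9 kPa
q_ult = 329.05 + 132.9 = 461.95 kPa.

q_ult ≈ 460 kPa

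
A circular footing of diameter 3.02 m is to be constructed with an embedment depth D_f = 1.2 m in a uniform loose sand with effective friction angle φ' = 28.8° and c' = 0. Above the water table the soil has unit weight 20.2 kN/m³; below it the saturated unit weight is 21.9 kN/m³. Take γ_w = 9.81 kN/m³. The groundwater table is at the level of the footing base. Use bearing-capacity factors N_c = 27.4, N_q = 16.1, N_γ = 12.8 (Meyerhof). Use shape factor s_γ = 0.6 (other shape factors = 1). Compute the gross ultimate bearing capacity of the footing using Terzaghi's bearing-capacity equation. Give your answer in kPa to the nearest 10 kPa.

Effective surcharge at the founding depth q = γ·D_f = 20.2 × 1.2 = 24.24 kPa.
The water table coincides with the base, so in the self-weight term γ → γ' = 12.09 kN/m³.
q_ult = q·N_q + 0.5·γ·B·N_γ·s_γ
     = 24.24 × 16.1 + 0.5 × 12.09 × 3.02 × 12.8 × 0.6
     = 390.26 + 140.21 = 530.47 kPa.

q_ult ≈ 530 kPa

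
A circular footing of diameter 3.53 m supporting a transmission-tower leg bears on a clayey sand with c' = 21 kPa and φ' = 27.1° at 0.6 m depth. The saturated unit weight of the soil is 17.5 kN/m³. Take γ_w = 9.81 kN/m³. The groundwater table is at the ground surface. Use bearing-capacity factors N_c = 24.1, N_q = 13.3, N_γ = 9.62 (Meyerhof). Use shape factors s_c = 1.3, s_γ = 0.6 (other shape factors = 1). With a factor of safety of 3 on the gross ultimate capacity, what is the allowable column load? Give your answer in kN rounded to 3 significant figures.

P_all ≈ 2600 kN

With the water table at the surface the whole profile is submerged: γ' = 17.5 − 9.81 = 7.69 kN/m³, so q = γ'·D_f = 4.614 kPa; the same γ' applies in the ½γBN_γ term.
q_ult = c·N_c·s_c + q·N_q + 0.5·γ·B·N_γ·s_γ
     = 21 × 24.1 × 1.3 + 4.614 × 13.3 + 0.5 × 7.69 × 3.53 × 9.62 × 0.6
     = 657.93 + 61.366 + 78.342 = 797.64 kPa.
Gross allowable pressure q_all = 797.64 / 3 = 265.88 kPa.
Footing area = 9.7868 m², so allowable column load = 265.88 × 9.7868 = 2602.1 kN.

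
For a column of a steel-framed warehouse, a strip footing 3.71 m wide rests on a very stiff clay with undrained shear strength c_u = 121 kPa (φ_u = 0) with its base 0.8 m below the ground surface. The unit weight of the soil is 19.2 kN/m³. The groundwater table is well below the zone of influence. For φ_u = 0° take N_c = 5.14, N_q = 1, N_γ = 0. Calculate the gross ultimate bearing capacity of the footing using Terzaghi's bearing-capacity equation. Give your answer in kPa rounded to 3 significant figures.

q = γ·D_f = 19.2 × 0.8 = 15.36 kPa.
c·N_c = 121 × 5.14 = 621.94 kPa
q·N_q = 15.36 × 1 = 15.36 kPa
q_ult = 621.94 + 15.36 = 637.3 kPa.

q_ult ≈ 637 kPa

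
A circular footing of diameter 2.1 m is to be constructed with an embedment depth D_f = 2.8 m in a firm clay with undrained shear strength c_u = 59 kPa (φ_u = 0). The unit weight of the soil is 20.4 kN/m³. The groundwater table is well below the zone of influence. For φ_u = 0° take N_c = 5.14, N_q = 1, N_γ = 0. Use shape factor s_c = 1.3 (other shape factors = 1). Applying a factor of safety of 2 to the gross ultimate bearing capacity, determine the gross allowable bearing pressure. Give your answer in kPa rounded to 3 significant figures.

q_all ≈ 226 kPa

q = γ·D_f = 20.4 × 2.8 = 57.12 kPa.
c·N_c·s_c = 59 × 5.14 × 1.3 = 394.24 kPa
q·N_q = 57.12 × 1 = 57.12 kPa
q_ult = 394.24 + 57.12 = 451.36 kPa.
q_all = q_ult / FS = 451.36 / 2 = 225.68 kPa.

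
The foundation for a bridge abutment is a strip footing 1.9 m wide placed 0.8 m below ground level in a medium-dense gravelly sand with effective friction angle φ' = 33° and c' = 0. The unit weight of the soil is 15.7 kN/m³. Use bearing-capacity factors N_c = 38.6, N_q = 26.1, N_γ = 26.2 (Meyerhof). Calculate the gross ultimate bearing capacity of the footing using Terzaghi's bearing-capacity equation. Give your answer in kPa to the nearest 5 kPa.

q = γ·D_f = 15.7 × 0.8 = 12.56 kPa.
q·N_q = 12.56 × 26.1 = 327.82 kPa
0.5·γ·B·N_γ = 0.5 × 15.7 × 1.9 × 26.2 = 390.77 kPa
q_ult = 327.82 + 390.77 = 718.59 kPa.

q_ult ≈ 720 kPa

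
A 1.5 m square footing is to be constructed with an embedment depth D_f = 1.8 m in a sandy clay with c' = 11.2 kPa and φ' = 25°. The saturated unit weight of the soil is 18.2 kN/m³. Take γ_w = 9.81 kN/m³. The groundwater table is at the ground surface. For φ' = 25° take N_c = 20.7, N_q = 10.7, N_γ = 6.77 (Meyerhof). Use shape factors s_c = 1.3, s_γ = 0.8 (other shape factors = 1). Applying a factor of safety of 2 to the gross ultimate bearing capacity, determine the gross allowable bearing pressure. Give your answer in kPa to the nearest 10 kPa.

Water table at ground surface, so effective unit weight γ' = 18.2 − 9.81 = 8.39 kN/m³ is used throughout; overburden q = 8.39 × 1.8 = 15.102 kPa; the same γ' applies in the ½γBN_γ term.
Cohesion term c·N_c·s_c = 11.2 × 20.7 × 1.3 = 301.39 kPa; surcharge term q·N_q = 15.102 × 10.7 = 161.59 kPa; self-weight term 0.5·γ·B·N_γ·s_γ = 0.5 × 8.39 × 1.5 × 6.77 × 0.8 = 34.08 kPa.
q_ult = 301.39 + 161.59 + 34.08 = 497.06 kPa.
q_all = q_ult / FS = 497.06 / 2 = 248.53 kPa.

q_all ≈ 250 kPa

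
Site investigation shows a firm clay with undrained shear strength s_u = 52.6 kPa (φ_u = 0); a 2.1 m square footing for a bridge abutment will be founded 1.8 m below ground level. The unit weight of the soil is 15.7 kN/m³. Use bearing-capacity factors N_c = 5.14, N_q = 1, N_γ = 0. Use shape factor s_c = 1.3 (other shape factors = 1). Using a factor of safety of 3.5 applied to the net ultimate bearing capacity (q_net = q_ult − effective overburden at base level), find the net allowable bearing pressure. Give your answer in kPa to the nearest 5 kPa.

Overburden at base level: q = 15.7 × 1.8 = 28.26 kPa.
Cohesion term c·N_c·s_c = 52.6 × 5.14 × 1.3 = 351.47 kPa; surcharge term q·N_q = 28.26 × 1 = 28.26 kPa.
q_ult = 351.47 + 28.26 = 379.73 kPa.
Net ultimate: q_net = 379.73 − 28.26 = 351.47 kPa.
q_all(net) = 351.47 / 3.5 = 100.42 kPa.

q_all(net) ≈ 100 kPa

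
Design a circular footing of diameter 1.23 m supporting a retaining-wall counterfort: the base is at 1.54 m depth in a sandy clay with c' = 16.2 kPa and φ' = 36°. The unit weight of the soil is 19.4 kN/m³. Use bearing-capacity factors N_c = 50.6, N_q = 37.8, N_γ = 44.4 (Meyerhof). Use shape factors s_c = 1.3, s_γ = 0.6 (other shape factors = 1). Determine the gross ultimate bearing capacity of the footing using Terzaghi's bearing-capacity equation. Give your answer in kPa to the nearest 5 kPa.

q_ult ≈ 2515 kPa

Effective surcharge at the founding depth q = γ·D_f = 19.4 × 1.54 = 29.876 kPa.
q_ult = c·N_c·s_c + q·N_q + 0.5·γ·B·N_γ·s_γ
     = 16.2 × 50.6 × 1.3 + 29.876 × 37.8 + 0.5 × 19.4 × 1.23 × 44.4 × 0.6
     = 1065.6 + 1129.3 + 317.84 = 2512.8 kPa.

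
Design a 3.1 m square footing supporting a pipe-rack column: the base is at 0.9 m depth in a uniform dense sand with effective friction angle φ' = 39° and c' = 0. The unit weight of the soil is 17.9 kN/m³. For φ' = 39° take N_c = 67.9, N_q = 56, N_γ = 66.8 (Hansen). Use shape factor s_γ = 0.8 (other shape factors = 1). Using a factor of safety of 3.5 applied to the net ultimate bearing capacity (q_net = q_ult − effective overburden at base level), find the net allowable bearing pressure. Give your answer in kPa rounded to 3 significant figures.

q_all(net) ≈ 677 kPa

Overburden at base level: q = 17.9 × 0.9 = 16.11 kPa.
Surcharge term q·N_q = 16.11 × 56 = 902.16 kPa; self-weight term 0.5·γ·B·N_γ·s_γ = 0.5 × 17.9 × 3.1 × 66.8 × 0.8 = 1482.7 kPa.
q_ult = 902.16 + 1482.7 = 2384.9 kPa.
Net ultimate: q_net = 2384.9 − 16.11 = 2368.7 kPa.
q_all(net) = 2368.7 / 3.5 = 676.78 kPa.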